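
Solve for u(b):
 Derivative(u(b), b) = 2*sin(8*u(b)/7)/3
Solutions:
 -2*b/3 + 7*log(cos(8*u(b)/7) - 1)/16 - 7*log(cos(8*u(b)/7) + 1)/16 = C1


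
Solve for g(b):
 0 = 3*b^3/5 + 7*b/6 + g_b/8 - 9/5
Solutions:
 g(b) = C1 - 6*b^4/5 - 14*b^2/3 + 72*b/5


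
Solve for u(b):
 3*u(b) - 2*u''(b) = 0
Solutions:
 u(b) = C1*exp(-sqrt(6)*b/2) + C2*exp(sqrt(6)*b/2)


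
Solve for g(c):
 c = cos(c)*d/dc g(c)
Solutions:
 g(c) = C1 + Integral(c/cos(c), c)


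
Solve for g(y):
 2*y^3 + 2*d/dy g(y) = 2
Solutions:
 g(y) = C1 - y^4/4 + y


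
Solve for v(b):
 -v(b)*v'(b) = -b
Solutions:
 v(b) = -sqrt(C1 + b^2)
 v(b) = sqrt(C1 + b^2)


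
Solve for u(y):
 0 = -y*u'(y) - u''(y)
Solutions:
 u(y) = C1 + C2*erf(sqrt(2)*y/2)


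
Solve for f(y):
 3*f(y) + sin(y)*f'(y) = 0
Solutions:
 f(y) = C1*(cos(y) + 1)^(3/2)/(cos(y) - 1)^(3/2)


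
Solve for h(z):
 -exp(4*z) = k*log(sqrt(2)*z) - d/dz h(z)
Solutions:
 h(z) = C1 + k*z*log(z) + k*z*(-1 + log(2)/2) + exp(4*z)/4


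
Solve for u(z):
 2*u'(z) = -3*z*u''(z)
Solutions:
 u(z) = C1 + C2*z^(1/3)


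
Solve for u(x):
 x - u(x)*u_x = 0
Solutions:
 u(x) = -sqrt(C1 + x^2)
 u(x) = sqrt(C1 + x^2)


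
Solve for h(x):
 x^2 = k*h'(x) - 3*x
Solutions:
 h(x) = C1 + x^3/(3*k) + 3*x^2/(2*k)


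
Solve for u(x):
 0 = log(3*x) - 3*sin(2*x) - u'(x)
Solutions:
 u(x) = C1 + x*log(x) - x + x*log(3) + 3*cos(2*x)/2


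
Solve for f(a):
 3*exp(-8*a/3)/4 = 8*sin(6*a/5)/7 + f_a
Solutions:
 f(a) = C1 + 20*cos(6*a/5)/21 - 9*exp(-8*a/3)/32


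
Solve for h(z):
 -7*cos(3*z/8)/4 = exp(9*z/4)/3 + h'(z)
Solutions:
 h(z) = C1 - 4*exp(9*z/4)/27 - 14*sin(3*z/8)/3


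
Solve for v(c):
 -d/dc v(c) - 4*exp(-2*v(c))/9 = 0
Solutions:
 v(c) = log(-sqrt(C1 - 8*c)) - log(3)
 v(c) = log(C1 - 8*c)/2 - log(3)


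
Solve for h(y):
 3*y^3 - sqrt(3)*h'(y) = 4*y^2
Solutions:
 h(y) = C1 + sqrt(3)*y^4/4 - 4*sqrt(3)*y^3/9


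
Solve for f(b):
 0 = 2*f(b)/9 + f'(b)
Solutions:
 f(b) = C1*exp(-2*b/9)


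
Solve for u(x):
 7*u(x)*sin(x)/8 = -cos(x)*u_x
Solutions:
 u(x) = C1*cos(x)^(7/8)


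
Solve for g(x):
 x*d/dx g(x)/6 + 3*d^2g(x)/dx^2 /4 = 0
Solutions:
 g(x) = C1 + C2*erf(x/3)


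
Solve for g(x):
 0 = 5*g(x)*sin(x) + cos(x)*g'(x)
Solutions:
 g(x) = C1*cos(x)^5


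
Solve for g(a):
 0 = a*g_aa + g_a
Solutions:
 g(a) = C1 + C2*log(a)


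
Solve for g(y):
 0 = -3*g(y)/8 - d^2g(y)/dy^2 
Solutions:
 g(y) = C1*sin(sqrt(6)*y/4) + C2*cos(sqrt(6)*y/4)


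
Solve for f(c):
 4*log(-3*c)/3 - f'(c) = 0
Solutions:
 f(c) = C1 + 4*c*log(-c)/3 + 4*c*(-1 + log(3))/3


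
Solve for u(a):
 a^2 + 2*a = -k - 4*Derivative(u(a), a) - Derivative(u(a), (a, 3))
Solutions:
 u(a) = C1 + C2*sin(2*a) + C3*cos(2*a) - a^3/12 - a^2/4 - a*k/4 + a/8


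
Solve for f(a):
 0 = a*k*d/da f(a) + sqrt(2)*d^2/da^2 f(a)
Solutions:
 f(a) = Piecewise((-2^(3/4)*sqrt(pi)*C1*erf(2^(1/4)*a*sqrt(k)/2)/(2*sqrt(k)) - C2, (k > 0) | (k < 0)), (-C1*a - C2, True))


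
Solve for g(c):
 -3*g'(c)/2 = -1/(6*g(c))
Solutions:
 g(c) = -sqrt(C1 + 2*c)/3
 g(c) = sqrt(C1 + 2*c)/3


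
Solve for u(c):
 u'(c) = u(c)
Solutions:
 u(c) = C1*exp(c)


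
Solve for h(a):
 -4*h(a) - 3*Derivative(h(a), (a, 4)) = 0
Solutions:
 h(a) = (C1*sin(3^(3/4)*a/3) + C2*cos(3^(3/4)*a/3))*exp(-3^(3/4)*a/3) + (C3*sin(3^(3/4)*a/3) + C4*cos(3^(3/4)*a/3))*exp(3^(3/4)*a/3)


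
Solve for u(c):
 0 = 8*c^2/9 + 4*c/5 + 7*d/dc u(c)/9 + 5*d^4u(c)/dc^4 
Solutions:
 u(c) = C1 + C4*exp(-525^(1/3)*c/15) - 8*c^3/21 - 18*c^2/35 + (C2*sin(175^(1/3)*3^(5/6)*c/30) + C3*cos(175^(1/3)*3^(5/6)*c/30))*exp(525^(1/3)*c/30)


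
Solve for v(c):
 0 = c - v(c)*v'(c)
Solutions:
 v(c) = -sqrt(C1 + c^2)
 v(c) = sqrt(C1 + c^2)


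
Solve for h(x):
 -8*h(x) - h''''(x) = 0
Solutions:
 h(x) = (C1*sin(2^(1/4)*x) + C2*cos(2^(1/4)*x))*exp(-2^(1/4)*x) + (C3*sin(2^(1/4)*x) + C4*cos(2^(1/4)*x))*exp(2^(1/4)*x)


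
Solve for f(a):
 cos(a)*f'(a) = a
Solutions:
 f(a) = C1 + Integral(a/cos(a), a)


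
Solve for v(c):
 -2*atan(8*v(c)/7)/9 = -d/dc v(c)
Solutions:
 Integral(1/atan(8*_y/7), (_y, v(c))) = C1 + 2*c/9


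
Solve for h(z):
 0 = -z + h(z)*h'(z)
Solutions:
 h(z) = -sqrt(C1 + z^2)
 h(z) = sqrt(C1 + z^2)


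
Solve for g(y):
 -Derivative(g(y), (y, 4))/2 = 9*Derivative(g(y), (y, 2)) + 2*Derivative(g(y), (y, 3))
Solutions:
 g(y) = C1 + C2*y + (C3*sin(sqrt(14)*y) + C4*cos(sqrt(14)*y))*exp(-2*y)


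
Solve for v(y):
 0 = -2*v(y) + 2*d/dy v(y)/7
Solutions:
 v(y) = C1*exp(7*y)


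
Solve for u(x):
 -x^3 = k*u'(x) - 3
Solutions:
 u(x) = C1 - x^4/(4*k) + 3*x/k


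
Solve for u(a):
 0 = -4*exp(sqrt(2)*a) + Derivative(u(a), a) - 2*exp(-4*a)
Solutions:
 u(a) = C1 + 2*sqrt(2)*exp(sqrt(2)*a) - exp(-4*a)/2


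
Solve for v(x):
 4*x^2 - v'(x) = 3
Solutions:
 v(x) = C1 + 4*x^3/3 - 3*x


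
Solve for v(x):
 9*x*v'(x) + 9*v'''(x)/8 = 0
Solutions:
 v(x) = C1 + Integral(C2*airyai(-2*x) + C3*airybi(-2*x), x)


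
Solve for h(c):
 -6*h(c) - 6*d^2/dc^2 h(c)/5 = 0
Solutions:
 h(c) = C1*sin(sqrt(5)*c) + C2*cos(sqrt(5)*c)


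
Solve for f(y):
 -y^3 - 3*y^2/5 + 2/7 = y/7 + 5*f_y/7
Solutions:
 f(y) = C1 - 7*y^4/20 - 7*y^3/25 - y^2/10 + 2*y/5


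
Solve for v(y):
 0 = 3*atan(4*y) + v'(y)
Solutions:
 v(y) = C1 - 3*y*atan(4*y) + 3*log(16*y^2 + 1)/8


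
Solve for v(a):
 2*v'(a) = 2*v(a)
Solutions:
 v(a) = C1*exp(a)


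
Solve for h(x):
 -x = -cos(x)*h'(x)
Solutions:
 h(x) = C1 + Integral(x/cos(x), x)


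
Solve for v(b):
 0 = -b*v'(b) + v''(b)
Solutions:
 v(b) = C1 + C2*erfi(sqrt(2)*b/2)


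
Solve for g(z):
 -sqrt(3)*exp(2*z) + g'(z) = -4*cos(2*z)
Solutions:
 g(z) = C1 + sqrt(3)*exp(2*z)/2 - 2*sin(2*z)


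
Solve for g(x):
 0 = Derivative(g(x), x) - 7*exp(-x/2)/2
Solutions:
 g(x) = C1 - 7*exp(-x/2)


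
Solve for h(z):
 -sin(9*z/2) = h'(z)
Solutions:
 h(z) = C1 + 2*cos(9*z/2)/9


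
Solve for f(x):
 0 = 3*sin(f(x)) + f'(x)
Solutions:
 f(x) = -acos((-C1 - exp(6*x))/(C1 - exp(6*x))) + 2*pi
 f(x) = acos((-C1 - exp(6*x))/(C1 - exp(6*x)))


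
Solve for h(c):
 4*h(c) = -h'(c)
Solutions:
 h(c) = C1*exp(-4*c)


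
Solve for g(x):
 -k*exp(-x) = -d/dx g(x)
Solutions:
 g(x) = C1 - k*exp(-x)


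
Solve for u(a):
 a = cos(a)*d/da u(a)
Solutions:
 u(a) = C1 + Integral(a/cos(a), a)


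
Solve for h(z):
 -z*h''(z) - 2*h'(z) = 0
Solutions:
 h(z) = C1 + C2/z


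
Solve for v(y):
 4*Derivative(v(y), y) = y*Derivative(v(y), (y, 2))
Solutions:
 v(y) = C1 + C2*y^5


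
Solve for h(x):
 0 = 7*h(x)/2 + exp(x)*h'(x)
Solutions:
 h(x) = C1*exp(7*exp(-x)/2)


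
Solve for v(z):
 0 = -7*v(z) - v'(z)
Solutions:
 v(z) = C1*exp(-7*z)


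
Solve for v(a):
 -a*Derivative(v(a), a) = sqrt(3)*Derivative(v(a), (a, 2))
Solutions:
 v(a) = C1 + C2*erf(sqrt(2)*3^(3/4)*a/6)


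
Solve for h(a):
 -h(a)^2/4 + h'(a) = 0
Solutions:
 h(a) = -4/(C1 + a)


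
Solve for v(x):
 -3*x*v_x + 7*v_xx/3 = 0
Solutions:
 v(x) = C1 + C2*erfi(3*sqrt(14)*x/14)


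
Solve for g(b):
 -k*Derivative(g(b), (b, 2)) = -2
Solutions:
 g(b) = C1 + C2*b + b^2/k


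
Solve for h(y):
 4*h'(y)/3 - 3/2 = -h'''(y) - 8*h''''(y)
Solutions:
 h(y) = C1 + C2*exp(y*(-2 + (48*sqrt(577) + 1153)^(-1/3) + (48*sqrt(577) + 1153)^(1/3))/48)*sin(sqrt(3)*y*(-(48*sqrt(577) + 1153)^(1/3) + (48*sqrt(577) + 1153)^(-1/3))/48) + C3*exp(y*(-2 + (48*sqrt(577) + 1153)^(-1/3) + (48*sqrt(577) + 1153)^(1/3))/48)*cos(sqrt(3)*y*(-(48*sqrt(577) + 1153)^(1/3) + (48*sqrt(577) + 1153)^(-1/3))/48) + C4*exp(-y*((48*sqrt(577) + 1153)^(-1/3) + 1 + (48*sqrt(577) + 1153)^(1/3))/24) + 9*y/8


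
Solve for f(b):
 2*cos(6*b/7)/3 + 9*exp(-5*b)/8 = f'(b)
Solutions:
 f(b) = C1 + 7*sin(6*b/7)/9 - 9*exp(-5*b)/40


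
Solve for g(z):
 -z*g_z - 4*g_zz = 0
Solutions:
 g(z) = C1 + C2*erf(sqrt(2)*z/4)


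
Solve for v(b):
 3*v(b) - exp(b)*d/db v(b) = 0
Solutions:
 v(b) = C1*exp(-3*exp(-b))


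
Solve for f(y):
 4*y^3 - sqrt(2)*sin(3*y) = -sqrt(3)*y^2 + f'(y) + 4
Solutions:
 f(y) = C1 + y^4 + sqrt(3)*y^3/3 - 4*y + sqrt(2)*cos(3*y)/3


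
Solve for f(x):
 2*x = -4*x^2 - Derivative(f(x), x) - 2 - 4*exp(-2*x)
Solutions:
 f(x) = C1 - 4*x^3/3 - x^2 - 2*x + 2*exp(-2*x)


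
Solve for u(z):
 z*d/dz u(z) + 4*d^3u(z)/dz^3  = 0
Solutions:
 u(z) = C1 + Integral(C2*airyai(-2^(1/3)*z/2) + C3*airybi(-2^(1/3)*z/2), z)


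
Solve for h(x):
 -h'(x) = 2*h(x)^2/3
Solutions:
 h(x) = 3/(C1 + 2*x)


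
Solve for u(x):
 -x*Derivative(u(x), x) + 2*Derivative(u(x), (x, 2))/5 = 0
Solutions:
 u(x) = C1 + C2*erfi(sqrt(5)*x/2)


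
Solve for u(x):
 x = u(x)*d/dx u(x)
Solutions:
 u(x) = -sqrt(C1 + x^2)
 u(x) = sqrt(C1 + x^2)


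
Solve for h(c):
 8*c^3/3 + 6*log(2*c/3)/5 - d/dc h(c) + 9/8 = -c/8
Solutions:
 h(c) = C1 + 2*c^4/3 + c^2/16 + 6*c*log(c)/5 - 6*c*log(3)/5 - 3*c/40 + 6*c*log(2)/5


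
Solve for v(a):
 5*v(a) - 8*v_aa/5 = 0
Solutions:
 v(a) = C1*exp(-5*sqrt(2)*a/4) + C2*exp(5*sqrt(2)*a/4)


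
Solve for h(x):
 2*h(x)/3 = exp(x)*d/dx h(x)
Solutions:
 h(x) = C1*exp(-2*exp(-x)/3)


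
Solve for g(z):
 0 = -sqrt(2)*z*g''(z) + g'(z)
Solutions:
 g(z) = C1 + C2*z^(sqrt(2)/2 + 1)


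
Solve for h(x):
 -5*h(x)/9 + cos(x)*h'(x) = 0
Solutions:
 h(x) = C1*(sin(x) + 1)^(5/18)/(sin(x) - 1)^(5/18)


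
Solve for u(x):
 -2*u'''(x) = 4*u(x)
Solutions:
 u(x) = C3*exp(-2^(1/3)*x) + (C1*sin(2^(1/3)*sqrt(3)*x/2) + C2*cos(2^(1/3)*sqrt(3)*x/2))*exp(2^(1/3)*x/2)


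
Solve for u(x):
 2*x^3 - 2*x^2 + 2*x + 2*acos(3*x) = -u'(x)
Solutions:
 u(x) = C1 - x^4/2 + 2*x^3/3 - x^2 - 2*x*acos(3*x) + 2*sqrt(1 - 9*x^2)/3


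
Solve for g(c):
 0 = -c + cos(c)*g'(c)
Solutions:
 g(c) = C1 + Integral(c/cos(c), c)


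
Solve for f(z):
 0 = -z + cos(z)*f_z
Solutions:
 f(z) = C1 + Integral(z/cos(z), z)


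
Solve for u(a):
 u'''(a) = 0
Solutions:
 u(a) = C1 + C2*a + C3*a^2


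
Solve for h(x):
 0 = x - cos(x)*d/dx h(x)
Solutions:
 h(x) = C1 + Integral(x/cos(x), x)


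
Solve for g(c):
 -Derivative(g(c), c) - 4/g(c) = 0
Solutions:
 g(c) = -sqrt(C1 - 8*c)
 g(c) = sqrt(C1 - 8*c)


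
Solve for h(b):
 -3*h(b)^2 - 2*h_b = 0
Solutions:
 h(b) = 2/(C1 + 3*b)


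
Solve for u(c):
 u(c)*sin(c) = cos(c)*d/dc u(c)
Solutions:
 u(c) = C1/cos(c)


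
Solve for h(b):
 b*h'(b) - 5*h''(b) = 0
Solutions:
 h(b) = C1 + C2*erfi(sqrt(10)*b/10)


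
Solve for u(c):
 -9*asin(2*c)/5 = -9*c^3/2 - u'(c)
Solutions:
 u(c) = C1 - 9*c^4/8 + 9*c*asin(2*c)/5 + 9*sqrt(1 - 4*c^2)/10


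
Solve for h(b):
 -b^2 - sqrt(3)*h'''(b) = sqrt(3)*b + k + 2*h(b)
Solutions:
 h(b) = C3*exp(-2^(1/3)*3^(5/6)*b/3) - b^2/2 - sqrt(3)*b/2 - k/2 + (C1*sin(6^(1/3)*b/2) + C2*cos(6^(1/3)*b/2))*exp(2^(1/3)*3^(5/6)*b/6)


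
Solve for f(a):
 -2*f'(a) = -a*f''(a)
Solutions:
 f(a) = C1 + C2*a^3


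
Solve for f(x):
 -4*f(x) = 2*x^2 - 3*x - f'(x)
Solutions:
 f(x) = C1*exp(4*x) - x^2/2 + x/2 + 1/8


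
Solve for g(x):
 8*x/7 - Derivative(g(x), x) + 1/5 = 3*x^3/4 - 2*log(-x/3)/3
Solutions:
 g(x) = C1 - 3*x^4/16 + 4*x^2/7 + 2*x*log(-x)/3 + x*(-10*log(3) - 7)/15


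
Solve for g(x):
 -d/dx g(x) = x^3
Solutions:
 g(x) = C1 - x^4/4


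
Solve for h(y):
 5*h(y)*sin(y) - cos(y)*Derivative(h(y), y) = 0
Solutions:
 h(y) = C1/cos(y)^5


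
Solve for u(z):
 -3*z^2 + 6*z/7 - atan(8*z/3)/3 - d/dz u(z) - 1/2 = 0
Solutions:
 u(z) = C1 - z^3 + 3*z^2/7 - z*atan(8*z/3)/3 - z/2 + log(64*z^2 + 9)/16


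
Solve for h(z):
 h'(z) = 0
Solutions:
 h(z) = C1


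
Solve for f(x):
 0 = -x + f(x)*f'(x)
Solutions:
 f(x) = -sqrt(C1 + x^2)
 f(x) = sqrt(C1 + x^2)


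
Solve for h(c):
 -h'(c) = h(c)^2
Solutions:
 h(c) = 1/(C1 + c)


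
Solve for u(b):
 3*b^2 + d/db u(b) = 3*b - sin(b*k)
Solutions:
 u(b) = C1 - b^3 + 3*b^2/2 + cos(b*k)/k


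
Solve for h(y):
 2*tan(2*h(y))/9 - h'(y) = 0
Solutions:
 h(y) = -asin(C1*exp(4*y/9))/2 + pi/2
 h(y) = asin(C1*exp(4*y/9))/2


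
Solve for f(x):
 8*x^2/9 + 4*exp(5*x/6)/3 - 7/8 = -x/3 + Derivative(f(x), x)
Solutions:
 f(x) = C1 + 8*x^3/27 + x^2/6 - 7*x/8 + 8*exp(5*x/6)/5


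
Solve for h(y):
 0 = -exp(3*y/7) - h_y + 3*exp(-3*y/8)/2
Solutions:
 h(y) = C1 - 7*exp(3*y/7)/3 - 4*exp(-3*y/8)


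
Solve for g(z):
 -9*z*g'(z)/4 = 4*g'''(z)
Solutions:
 g(z) = C1 + Integral(C2*airyai(-6^(2/3)*z/4) + C3*airybi(-6^(2/3)*z/4), z)


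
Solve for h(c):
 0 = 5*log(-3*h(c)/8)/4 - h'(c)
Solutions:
 -4*Integral(1/(log(-_y) - 3*log(2) + log(3)), (_y, h(c)))/5 = C1 - c


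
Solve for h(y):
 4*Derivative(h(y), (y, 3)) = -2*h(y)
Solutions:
 h(y) = C3*exp(-2^(2/3)*y/2) + (C1*sin(2^(2/3)*sqrt(3)*y/4) + C2*cos(2^(2/3)*sqrt(3)*y/4))*exp(2^(2/3)*y/4)


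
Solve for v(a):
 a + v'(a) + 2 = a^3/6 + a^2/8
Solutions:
 v(a) = C1 + a^4/24 + a^3/24 - a^2/2 - 2*a


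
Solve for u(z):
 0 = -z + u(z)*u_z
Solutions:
 u(z) = -sqrt(C1 + z^2)
 u(z) = sqrt(C1 + z^2)


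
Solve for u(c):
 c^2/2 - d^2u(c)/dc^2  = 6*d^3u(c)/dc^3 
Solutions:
 u(c) = C1 + C2*c + C3*exp(-c/6) + c^4/24 - c^3 + 18*c^2


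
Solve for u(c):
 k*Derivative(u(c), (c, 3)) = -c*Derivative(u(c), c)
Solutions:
 u(c) = C1 + Integral(C2*airyai(c*(-1/k)^(1/3)) + C3*airybi(c*(-1/k)^(1/3)), c)


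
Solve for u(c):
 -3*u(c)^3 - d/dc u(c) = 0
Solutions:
 u(c) = -sqrt(2)*sqrt(-1/(C1 - 3*c))/2
 u(c) = sqrt(2)*sqrt(-1/(C1 - 3*c))/2


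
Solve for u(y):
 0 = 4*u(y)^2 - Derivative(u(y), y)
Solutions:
 u(y) = -1/(C1 + 4*y)


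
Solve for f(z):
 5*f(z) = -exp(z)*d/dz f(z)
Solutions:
 f(z) = C1*exp(5*exp(-z))


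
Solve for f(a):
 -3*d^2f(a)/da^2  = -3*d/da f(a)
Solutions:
 f(a) = C1 + C2*exp(a)


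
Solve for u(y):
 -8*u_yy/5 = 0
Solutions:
 u(y) = C1 + C2*y


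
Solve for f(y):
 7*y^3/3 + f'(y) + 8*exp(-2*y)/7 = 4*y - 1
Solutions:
 f(y) = C1 - 7*y^4/12 + 2*y^2 - y + 4*exp(-2*y)/7


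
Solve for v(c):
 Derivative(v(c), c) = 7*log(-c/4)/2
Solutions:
 v(c) = C1 + 7*c*log(-c)/2 + c*(-7*log(2) - 7/2)


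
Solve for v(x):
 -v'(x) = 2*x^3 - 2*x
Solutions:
 v(x) = C1 - x^4/2 + x^2


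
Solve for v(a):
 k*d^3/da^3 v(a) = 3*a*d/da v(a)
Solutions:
 v(a) = C1 + Integral(C2*airyai(3^(1/3)*a*(1/k)^(1/3)) + C3*airybi(3^(1/3)*a*(1/k)^(1/3)), a)


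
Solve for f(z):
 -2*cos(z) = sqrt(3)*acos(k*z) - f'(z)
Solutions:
 f(z) = C1 + sqrt(3)*Piecewise((z*acos(k*z) - sqrt(-k^2*z^2 + 1)/k, Ne(k, 0)), (pi*z/2, True)) + 2*sin(z)


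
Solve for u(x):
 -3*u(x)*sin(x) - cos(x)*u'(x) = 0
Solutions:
 u(x) = C1*cos(x)^3


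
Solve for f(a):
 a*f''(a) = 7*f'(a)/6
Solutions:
 f(a) = C1 + C2*a^(13/6)


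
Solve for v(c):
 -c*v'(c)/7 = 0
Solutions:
 v(c) = C1


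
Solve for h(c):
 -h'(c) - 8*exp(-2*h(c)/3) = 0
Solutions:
 h(c) = 3*log(-sqrt(C1 - 8*c)) - 3*log(3) + 3*log(6)/2
 h(c) = 3*log(C1 - 8*c)/2 - 3*log(3) + 3*log(6)/2


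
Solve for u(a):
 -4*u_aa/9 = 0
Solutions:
 u(a) = C1 + C2*a


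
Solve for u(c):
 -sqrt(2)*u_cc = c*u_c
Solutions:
 u(c) = C1 + C2*erf(2^(1/4)*c/2)


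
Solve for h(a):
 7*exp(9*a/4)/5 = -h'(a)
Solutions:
 h(a) = C1 - 28*exp(9*a/4)/45


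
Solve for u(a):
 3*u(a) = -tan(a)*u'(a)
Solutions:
 u(a) = C1/sin(a)^3


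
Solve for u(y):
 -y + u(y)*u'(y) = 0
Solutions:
 u(y) = -sqrt(C1 + y^2)
 u(y) = sqrt(C1 + y^2)


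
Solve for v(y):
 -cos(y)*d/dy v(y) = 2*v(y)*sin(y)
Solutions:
 v(y) = C1*cos(y)^2


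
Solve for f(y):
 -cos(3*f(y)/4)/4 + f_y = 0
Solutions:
 -y/4 - 2*log(sin(3*f(y)/4) - 1)/3 + 2*log(sin(3*f(y)/4) + 1)/3 = C1


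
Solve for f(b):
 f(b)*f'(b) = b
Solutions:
 f(b) = -sqrt(C1 + b^2)
 f(b) = sqrt(C1 + b^2)


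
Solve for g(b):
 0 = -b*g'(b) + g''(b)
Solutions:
 g(b) = C1 + C2*erfi(sqrt(2)*b/2)


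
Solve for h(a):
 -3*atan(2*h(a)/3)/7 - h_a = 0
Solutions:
 Integral(1/atan(2*_y/3), (_y, h(a))) = C1 - 3*a/7


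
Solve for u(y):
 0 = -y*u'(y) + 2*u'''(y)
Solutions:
 u(y) = C1 + Integral(C2*airyai(2^(2/3)*y/2) + C3*airybi(2^(2/3)*y/2), y)


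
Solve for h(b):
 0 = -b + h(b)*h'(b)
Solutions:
 h(b) = -sqrt(C1 + b^2)
 h(b) = sqrt(C1 + b^2)


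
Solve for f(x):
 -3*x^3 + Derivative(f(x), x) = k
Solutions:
 f(x) = C1 + k*x + 3*x^4/4


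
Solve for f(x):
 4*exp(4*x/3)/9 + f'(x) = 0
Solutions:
 f(x) = C1 - exp(4*x/3)/3


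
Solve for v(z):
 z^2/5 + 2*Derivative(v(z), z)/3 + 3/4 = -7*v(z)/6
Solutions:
 v(z) = C1*exp(-7*z/4) - 6*z^2/35 + 48*z/245 - 2589/3430


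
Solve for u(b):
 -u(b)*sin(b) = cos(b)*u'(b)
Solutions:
 u(b) = C1*cos(b)


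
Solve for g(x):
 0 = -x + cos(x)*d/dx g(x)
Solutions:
 g(x) = C1 + Integral(x/cos(x), x)


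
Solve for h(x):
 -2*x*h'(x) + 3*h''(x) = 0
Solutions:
 h(x) = C1 + C2*erfi(sqrt(3)*x/3)


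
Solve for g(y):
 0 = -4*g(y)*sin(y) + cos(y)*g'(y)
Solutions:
 g(y) = C1/cos(y)^4


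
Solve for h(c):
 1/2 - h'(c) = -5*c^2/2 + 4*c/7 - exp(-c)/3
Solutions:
 h(c) = C1 + 5*c^3/6 - 2*c^2/7 + c/2 - exp(-c)/3


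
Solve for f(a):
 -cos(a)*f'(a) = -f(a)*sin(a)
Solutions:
 f(a) = C1/cos(a)


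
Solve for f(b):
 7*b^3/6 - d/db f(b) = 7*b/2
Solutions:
 f(b) = C1 + 7*b^4/24 - 7*b^2/4


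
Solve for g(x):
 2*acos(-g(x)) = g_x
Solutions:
 Integral(1/acos(-_y), (_y, g(x))) = C1 + 2*x


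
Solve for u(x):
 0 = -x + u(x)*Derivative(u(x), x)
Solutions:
 u(x) = -sqrt(C1 + x^2)
 u(x) = sqrt(C1 + x^2)


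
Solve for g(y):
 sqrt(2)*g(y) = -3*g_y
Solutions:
 g(y) = C1*exp(-sqrt(2)*y/3)


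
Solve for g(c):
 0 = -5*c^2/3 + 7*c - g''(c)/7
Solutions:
 g(c) = C1 + C2*c - 35*c^4/36 + 49*c^3/6


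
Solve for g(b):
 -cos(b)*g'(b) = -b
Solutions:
 g(b) = C1 + Integral(b/cos(b), b)


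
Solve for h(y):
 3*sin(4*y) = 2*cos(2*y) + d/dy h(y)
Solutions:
 h(y) = C1 - sin(2*y) - 3*cos(4*y)/4


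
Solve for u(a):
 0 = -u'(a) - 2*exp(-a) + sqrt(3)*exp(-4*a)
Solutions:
 u(a) = C1 + 2*exp(-a) - sqrt(3)*exp(-4*a)/4


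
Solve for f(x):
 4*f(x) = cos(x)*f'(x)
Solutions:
 f(x) = C1*(sin(x)^2 + 2*sin(x) + 1)/(sin(x)^2 - 2*sin(x) + 1)


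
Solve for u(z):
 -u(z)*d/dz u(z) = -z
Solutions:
 u(z) = -sqrt(C1 + z^2)
 u(z) = sqrt(C1 + z^2)


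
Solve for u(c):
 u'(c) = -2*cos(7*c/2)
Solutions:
 u(c) = C1 - 4*sin(7*c/2)/7


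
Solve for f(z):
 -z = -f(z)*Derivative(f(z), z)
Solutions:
 f(z) = -sqrt(C1 + z^2)
 f(z) = sqrt(C1 + z^2)


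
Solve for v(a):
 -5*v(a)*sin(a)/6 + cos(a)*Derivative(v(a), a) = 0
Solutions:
 v(a) = C1/cos(a)^(5/6)


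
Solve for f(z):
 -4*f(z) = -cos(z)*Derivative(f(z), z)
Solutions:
 f(z) = C1*(sin(z)^2 + 2*sin(z) + 1)/(sin(z)^2 - 2*sin(z) + 1)


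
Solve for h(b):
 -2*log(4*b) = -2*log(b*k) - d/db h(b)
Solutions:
 h(b) = C1 + 2*b*(-log(k) + 2*log(2))


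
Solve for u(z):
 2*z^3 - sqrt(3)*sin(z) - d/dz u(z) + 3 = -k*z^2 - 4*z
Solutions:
 u(z) = C1 + k*z^3/3 + z^4/2 + 2*z^2 + 3*z + sqrt(3)*cos(z)


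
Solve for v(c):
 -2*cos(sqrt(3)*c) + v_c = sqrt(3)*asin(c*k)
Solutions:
 v(c) = C1 + sqrt(3)*Piecewise((c*asin(c*k) + sqrt(-c^2*k^2 + 1)/k, Ne(k, 0)), (0, True)) + 2*sqrt(3)*sin(sqrt(3)*c)/3


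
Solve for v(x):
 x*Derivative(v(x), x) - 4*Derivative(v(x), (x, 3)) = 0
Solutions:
 v(x) = C1 + Integral(C2*airyai(2^(1/3)*x/2) + C3*airybi(2^(1/3)*x/2), x)


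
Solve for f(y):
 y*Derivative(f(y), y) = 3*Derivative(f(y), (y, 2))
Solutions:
 f(y) = C1 + C2*erfi(sqrt(6)*y/6)


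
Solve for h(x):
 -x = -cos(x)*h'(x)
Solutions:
 h(x) = C1 + Integral(x/cos(x), x)


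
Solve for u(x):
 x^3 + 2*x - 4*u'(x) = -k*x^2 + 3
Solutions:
 u(x) = C1 + k*x^3/12 + x^4/16 + x^2/4 - 3*x/4


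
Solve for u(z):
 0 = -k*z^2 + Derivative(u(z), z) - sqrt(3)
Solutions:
 u(z) = C1 + k*z^3/3 + sqrt(3)*z


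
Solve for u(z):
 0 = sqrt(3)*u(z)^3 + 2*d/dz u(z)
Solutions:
 u(z) = -sqrt(-1/(C1 - sqrt(3)*z))
 u(z) = sqrt(-1/(C1 - sqrt(3)*z))


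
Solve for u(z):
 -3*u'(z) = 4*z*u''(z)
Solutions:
 u(z) = C1 + C2*z^(1/4)


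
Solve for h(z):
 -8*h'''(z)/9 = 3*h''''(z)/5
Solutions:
 h(z) = C1 + C2*z + C3*z^2 + C4*exp(-40*z/27)


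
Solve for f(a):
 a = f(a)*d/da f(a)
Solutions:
 f(a) = -sqrt(C1 + a^2)
 f(a) = sqrt(C1 + a^2)


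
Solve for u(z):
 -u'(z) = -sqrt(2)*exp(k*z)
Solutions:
 u(z) = C1 + sqrt(2)*exp(k*z)/k


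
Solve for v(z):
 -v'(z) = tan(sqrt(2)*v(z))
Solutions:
 v(z) = sqrt(2)*(pi - asin(C1*exp(-sqrt(2)*z)))/2
 v(z) = sqrt(2)*asin(C1*exp(-sqrt(2)*z))/2


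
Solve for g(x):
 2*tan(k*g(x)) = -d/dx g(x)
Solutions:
 g(x) = Piecewise((-asin(exp(C1*k - 2*k*x))/k + pi/k, Ne(k, 0)), (nan, True))
 g(x) = Piecewise((asin(exp(C1*k - 2*k*x))/k, Ne(k, 0)), (nan, True))


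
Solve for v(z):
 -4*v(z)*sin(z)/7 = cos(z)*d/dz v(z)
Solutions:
 v(z) = C1*cos(z)^(4/7)


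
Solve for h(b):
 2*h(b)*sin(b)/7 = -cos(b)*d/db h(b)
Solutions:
 h(b) = C1*cos(b)^(2/7)


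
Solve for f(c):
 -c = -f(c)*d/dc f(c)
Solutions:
 f(c) = -sqrt(C1 + c^2)
 f(c) = sqrt(C1 + c^2)


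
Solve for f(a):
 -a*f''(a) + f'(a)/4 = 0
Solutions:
 f(a) = C1 + C2*a^(5/4)


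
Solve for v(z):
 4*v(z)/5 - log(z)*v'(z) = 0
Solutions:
 v(z) = C1*exp(4*li(z)/5)


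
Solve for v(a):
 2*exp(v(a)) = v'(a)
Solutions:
 v(a) = log(-1/(C1 + 2*a))


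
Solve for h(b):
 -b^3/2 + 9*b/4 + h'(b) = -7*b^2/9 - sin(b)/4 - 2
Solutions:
 h(b) = C1 + b^4/8 - 7*b^3/27 - 9*b^2/8 - 2*b + cos(b)/4


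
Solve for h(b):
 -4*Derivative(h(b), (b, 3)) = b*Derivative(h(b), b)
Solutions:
 h(b) = C1 + Integral(C2*airyai(-2^(1/3)*b/2) + C3*airybi(-2^(1/3)*b/2), b)


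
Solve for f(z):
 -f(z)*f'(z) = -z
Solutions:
 f(z) = -sqrt(C1 + z^2)
 f(z) = sqrt(C1 + z^2)


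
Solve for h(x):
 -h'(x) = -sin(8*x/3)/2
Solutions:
 h(x) = C1 - 3*cos(8*x/3)/16


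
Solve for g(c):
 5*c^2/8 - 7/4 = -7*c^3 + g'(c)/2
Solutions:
 g(c) = C1 + 7*c^4/2 + 5*c^3/12 - 7*c/2


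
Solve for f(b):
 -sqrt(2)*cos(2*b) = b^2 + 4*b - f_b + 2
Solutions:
 f(b) = C1 + b^3/3 + 2*b^2 + 2*b + sqrt(2)*sin(2*b)/2


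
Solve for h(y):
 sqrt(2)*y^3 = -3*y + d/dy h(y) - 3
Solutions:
 h(y) = C1 + sqrt(2)*y^4/4 + 3*y^2/2 + 3*y


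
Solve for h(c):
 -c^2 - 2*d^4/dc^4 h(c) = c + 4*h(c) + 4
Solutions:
 h(c) = -c^2/4 - c/4 + (C1*sin(2^(3/4)*c/2) + C2*cos(2^(3/4)*c/2))*exp(-2^(3/4)*c/2) + (C3*sin(2^(3/4)*c/2) + C4*cos(2^(3/4)*c/2))*exp(2^(3/4)*c/2) - 1


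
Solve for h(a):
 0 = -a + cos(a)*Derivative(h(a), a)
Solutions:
 h(a) = C1 + Integral(a/cos(a), a)


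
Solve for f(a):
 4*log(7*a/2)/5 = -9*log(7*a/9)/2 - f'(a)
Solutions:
 f(a) = C1 - 53*a*log(a)/10 - 53*a*log(7)/10 + 4*a*log(2)/5 + 53*a/10 + 9*a*log(3)


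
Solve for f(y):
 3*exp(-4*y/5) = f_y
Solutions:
 f(y) = C1 - 15*exp(-4*y/5)/4


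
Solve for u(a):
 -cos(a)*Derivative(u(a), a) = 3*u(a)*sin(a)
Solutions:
 u(a) = C1*cos(a)^3


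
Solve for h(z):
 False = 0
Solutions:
 h(z) = C1 + zoo*z - log(cos(z))/2


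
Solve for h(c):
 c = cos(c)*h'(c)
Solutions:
 h(c) = C1 + Integral(c/cos(c), c)


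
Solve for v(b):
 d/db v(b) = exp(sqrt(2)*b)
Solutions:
 v(b) = C1 + sqrt(2)*exp(sqrt(2)*b)/2


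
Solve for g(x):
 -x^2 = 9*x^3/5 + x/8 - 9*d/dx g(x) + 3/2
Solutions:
 g(x) = C1 + x^4/20 + x^3/27 + x^2/144 + x/6


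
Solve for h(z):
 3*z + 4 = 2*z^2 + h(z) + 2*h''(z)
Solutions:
 h(z) = C1*sin(sqrt(2)*z/2) + C2*cos(sqrt(2)*z/2) - 2*z^2 + 3*z + 12


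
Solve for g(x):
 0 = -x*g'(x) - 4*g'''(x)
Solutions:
 g(x) = C1 + Integral(C2*airyai(-2^(1/3)*x/2) + C3*airybi(-2^(1/3)*x/2), x)


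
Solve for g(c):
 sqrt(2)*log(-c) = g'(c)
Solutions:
 g(c) = C1 + sqrt(2)*c*log(-c) - sqrt(2)*c


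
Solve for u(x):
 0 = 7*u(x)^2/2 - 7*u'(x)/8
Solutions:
 u(x) = -1/(C1 + 4*x)


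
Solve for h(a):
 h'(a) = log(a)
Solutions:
 h(a) = C1 + a*log(a) - a


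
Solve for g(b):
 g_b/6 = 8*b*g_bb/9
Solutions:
 g(b) = C1 + C2*b^(19/16)


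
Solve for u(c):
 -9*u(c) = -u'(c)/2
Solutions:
 u(c) = C1*exp(18*c)


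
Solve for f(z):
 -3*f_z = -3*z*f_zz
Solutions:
 f(z) = C1 + C2*z^2


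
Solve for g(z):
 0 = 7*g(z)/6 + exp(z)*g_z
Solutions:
 g(z) = C1*exp(7*exp(-z)/6)


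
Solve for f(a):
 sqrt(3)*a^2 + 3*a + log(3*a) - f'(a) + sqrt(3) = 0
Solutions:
 f(a) = C1 + sqrt(3)*a^3/3 + 3*a^2/2 + a*log(a) - a + a*log(3) + sqrt(3)*a


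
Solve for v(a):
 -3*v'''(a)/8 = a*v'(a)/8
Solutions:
 v(a) = C1 + Integral(C2*airyai(-3^(2/3)*a/3) + C3*airybi(-3^(2/3)*a/3), a)


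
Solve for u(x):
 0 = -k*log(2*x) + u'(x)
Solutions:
 u(x) = C1 + k*x*log(x) - k*x + k*x*log(2)


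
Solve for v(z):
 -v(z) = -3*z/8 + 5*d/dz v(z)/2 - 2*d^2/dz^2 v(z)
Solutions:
 v(z) = C1*exp(z*(5 - sqrt(57))/8) + C2*exp(z*(5 + sqrt(57))/8) + 3*z/8 - 15/16


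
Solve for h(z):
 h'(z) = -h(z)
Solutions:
 h(z) = C1*exp(-z)


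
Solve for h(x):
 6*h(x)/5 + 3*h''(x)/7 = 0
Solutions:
 h(x) = C1*sin(sqrt(70)*x/5) + C2*cos(sqrt(70)*x/5)


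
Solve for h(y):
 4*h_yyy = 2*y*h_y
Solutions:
 h(y) = C1 + Integral(C2*airyai(2^(2/3)*y/2) + C3*airybi(2^(2/3)*y/2), y)


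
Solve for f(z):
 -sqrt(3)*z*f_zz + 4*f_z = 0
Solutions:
 f(z) = C1 + C2*z^(1 + 4*sqrt(3)/3)


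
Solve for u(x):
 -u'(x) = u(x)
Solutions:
 u(x) = C1*exp(-x)


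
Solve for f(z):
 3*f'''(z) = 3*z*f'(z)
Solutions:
 f(z) = C1 + Integral(C2*airyai(z) + C3*airybi(z), z)


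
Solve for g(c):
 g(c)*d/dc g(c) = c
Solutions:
 g(c) = -sqrt(C1 + c^2)
 g(c) = sqrt(C1 + c^2)


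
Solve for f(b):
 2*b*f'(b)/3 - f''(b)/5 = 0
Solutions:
 f(b) = C1 + C2*erfi(sqrt(15)*b/3)


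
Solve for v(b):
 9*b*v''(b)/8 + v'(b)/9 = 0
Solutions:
 v(b) = C1 + C2*b^(73/81)


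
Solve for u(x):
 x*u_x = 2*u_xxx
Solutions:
 u(x) = C1 + Integral(C2*airyai(2^(2/3)*x/2) + C3*airybi(2^(2/3)*x/2), x)


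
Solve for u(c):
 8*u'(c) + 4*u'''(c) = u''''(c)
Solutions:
 u(c) = C1 + C2*exp(c*(-2^(2/3)*(3*sqrt(177) + 43)^(1/3) - 8*2^(1/3)/(3*sqrt(177) + 43)^(1/3) + 8)/6)*sin(2^(1/3)*sqrt(3)*c*(-2^(1/3)*(3*sqrt(177) + 43)^(1/3) + 8/(3*sqrt(177) + 43)^(1/3))/6) + C3*exp(c*(-2^(2/3)*(3*sqrt(177) + 43)^(1/3) - 8*2^(1/3)/(3*sqrt(177) + 43)^(1/3) + 8)/6)*cos(2^(1/3)*sqrt(3)*c*(-2^(1/3)*(3*sqrt(177) + 43)^(1/3) + 8/(3*sqrt(177) + 43)^(1/3))/6) + C4*exp(c*(8*2^(1/3)/(3*sqrt(177) + 43)^(1/3) + 4 + 2^(2/3)*(3*sqrt(177) + 43)^(1/3))/3)


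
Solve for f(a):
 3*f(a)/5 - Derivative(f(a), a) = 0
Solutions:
 f(a) = C1*exp(3*a/5)


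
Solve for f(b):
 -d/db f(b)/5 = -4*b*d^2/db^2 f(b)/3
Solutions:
 f(b) = C1 + C2*b^(23/20)


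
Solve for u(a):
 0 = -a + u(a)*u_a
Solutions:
 u(a) = -sqrt(C1 + a^2)
 u(a) = sqrt(C1 + a^2)


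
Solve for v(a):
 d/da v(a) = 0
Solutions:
 v(a) = C1


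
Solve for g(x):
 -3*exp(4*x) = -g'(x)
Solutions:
 g(x) = C1 + 3*exp(4*x)/4


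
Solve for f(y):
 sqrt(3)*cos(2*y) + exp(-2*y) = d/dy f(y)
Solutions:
 f(y) = C1 + sqrt(3)*sin(2*y)/2 - exp(-2*y)/2


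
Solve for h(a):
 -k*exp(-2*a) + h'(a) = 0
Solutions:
 h(a) = C1 - k*exp(-2*a)/2


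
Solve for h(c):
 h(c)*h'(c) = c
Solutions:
 h(c) = -sqrt(C1 + c^2)
 h(c) = sqrt(C1 + c^2)


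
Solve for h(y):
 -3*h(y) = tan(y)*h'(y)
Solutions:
 h(y) = C1/sin(y)^3


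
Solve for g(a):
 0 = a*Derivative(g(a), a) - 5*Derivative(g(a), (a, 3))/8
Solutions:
 g(a) = C1 + Integral(C2*airyai(2*5^(2/3)*a/5) + C3*airybi(2*5^(2/3)*a/5), a)


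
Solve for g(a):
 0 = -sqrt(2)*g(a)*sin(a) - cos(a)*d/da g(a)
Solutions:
 g(a) = C1*cos(a)^(sqrt(2))


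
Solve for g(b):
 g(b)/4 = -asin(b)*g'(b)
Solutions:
 g(b) = C1*exp(-Integral(1/asin(b), b)/4)


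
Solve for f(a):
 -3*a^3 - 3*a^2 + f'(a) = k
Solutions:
 f(a) = C1 + 3*a^4/4 + a^3 + a*k


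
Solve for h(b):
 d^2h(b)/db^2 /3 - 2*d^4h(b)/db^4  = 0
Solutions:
 h(b) = C1 + C2*b + C3*exp(-sqrt(6)*b/6) + C4*exp(sqrt(6)*b/6)


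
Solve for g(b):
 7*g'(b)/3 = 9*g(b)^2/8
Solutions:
 g(b) = -56/(C1 + 27*b)


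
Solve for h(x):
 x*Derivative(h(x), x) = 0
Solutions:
 h(x) = C1


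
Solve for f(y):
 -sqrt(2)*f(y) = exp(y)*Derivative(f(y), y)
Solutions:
 f(y) = C1*exp(sqrt(2)*exp(-y))


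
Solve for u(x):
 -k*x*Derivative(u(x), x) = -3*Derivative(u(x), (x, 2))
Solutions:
 u(x) = Piecewise((-sqrt(6)*sqrt(pi)*C1*erf(sqrt(6)*x*sqrt(-k)/6)/(2*sqrt(-k)) - C2, (k > 0) | (k < 0)), (-C1*x - C2, True))


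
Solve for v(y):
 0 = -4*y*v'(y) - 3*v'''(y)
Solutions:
 v(y) = C1 + Integral(C2*airyai(-6^(2/3)*y/3) + C3*airybi(-6^(2/3)*y/3), y)


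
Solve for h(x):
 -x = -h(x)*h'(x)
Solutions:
 h(x) = -sqrt(C1 + x^2)
 h(x) = sqrt(C1 + x^2)


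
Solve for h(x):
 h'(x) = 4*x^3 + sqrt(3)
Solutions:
 h(x) = C1 + x^4 + sqrt(3)*x


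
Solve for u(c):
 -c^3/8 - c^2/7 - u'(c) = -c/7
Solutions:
 u(c) = C1 - c^4/32 - c^3/21 + c^2/14


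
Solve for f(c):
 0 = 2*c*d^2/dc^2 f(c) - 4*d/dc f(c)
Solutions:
 f(c) = C1 + C2*c^3


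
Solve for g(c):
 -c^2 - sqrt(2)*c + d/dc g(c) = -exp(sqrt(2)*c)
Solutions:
 g(c) = C1 + c^3/3 + sqrt(2)*c^2/2 - sqrt(2)*exp(sqrt(2)*c)/2


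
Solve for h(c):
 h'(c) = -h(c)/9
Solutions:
 h(c) = C1*exp(-c/9)


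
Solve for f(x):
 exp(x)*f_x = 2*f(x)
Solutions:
 f(x) = C1*exp(-2*exp(-x))


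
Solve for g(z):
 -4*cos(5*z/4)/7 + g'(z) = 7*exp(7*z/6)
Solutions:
 g(z) = C1 + 6*exp(7*z/6) + 16*sin(5*z/4)/35


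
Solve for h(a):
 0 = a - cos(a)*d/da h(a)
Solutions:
 h(a) = C1 + Integral(a/cos(a), a)


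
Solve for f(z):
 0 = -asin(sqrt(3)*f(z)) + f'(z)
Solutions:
 Integral(1/asin(sqrt(3)*_y), (_y, f(z))) = C1 + z


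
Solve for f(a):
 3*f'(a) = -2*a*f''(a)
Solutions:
 f(a) = C1 + C2/sqrt(a)


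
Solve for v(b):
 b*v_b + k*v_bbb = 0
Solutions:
 v(b) = C1 + Integral(C2*airyai(b*(-1/k)^(1/3)) + C3*airybi(b*(-1/k)^(1/3)), b)


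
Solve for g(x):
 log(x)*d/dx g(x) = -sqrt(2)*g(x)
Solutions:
 g(x) = C1*exp(-sqrt(2)*li(x))


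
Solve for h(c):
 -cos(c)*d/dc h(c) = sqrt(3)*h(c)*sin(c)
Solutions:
 h(c) = C1*cos(c)^(sqrt(3))


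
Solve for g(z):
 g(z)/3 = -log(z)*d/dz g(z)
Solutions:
 g(z) = C1*exp(-li(z)/3)


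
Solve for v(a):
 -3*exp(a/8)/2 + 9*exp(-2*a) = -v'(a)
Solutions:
 v(a) = C1 + 12*exp(a/8) + 9*exp(-2*a)/2


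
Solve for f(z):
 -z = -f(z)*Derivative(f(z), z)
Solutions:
 f(z) = -sqrt(C1 + z^2)
 f(z) = sqrt(C1 + z^2)


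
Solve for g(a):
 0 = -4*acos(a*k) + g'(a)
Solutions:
 g(a) = C1 + 4*Piecewise((a*acos(a*k) - sqrt(-a^2*k^2 + 1)/k, Ne(k, 0)), (pi*a/2, True))


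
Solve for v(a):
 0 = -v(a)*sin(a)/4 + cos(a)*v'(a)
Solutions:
 v(a) = C1/cos(a)^(1/4)


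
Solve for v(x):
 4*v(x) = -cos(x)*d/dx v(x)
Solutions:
 v(x) = C1*(sin(x)^2 - 2*sin(x) + 1)/(sin(x)^2 + 2*sin(x) + 1)


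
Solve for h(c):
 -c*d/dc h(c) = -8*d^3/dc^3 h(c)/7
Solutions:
 h(c) = C1 + Integral(C2*airyai(7^(1/3)*c/2) + C3*airybi(7^(1/3)*c/2), c)


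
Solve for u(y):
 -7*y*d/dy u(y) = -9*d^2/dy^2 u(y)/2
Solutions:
 u(y) = C1 + C2*erfi(sqrt(7)*y/3)


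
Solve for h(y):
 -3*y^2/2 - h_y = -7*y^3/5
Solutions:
 h(y) = C1 + 7*y^4/20 - y^3/2


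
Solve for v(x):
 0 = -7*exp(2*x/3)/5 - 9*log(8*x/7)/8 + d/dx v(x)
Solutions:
 v(x) = C1 + 9*x*log(x)/8 + 9*x*(-log(7) - 1 + 3*log(2))/8 + 21*exp(2*x/3)/10


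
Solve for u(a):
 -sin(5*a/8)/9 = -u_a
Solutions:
 u(a) = C1 - 8*cos(5*a/8)/45


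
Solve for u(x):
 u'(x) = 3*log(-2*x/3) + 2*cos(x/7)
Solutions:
 u(x) = C1 + 3*x*log(-x) - 3*x*log(3) - 3*x + 3*x*log(2) + 14*sin(x/7)


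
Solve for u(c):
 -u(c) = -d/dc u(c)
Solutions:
 u(c) = C1*exp(c)


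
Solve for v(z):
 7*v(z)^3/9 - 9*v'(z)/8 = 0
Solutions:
 v(z) = -9*sqrt(2)*sqrt(-1/(C1 + 56*z))/2
 v(z) = 9*sqrt(2)*sqrt(-1/(C1 + 56*z))/2


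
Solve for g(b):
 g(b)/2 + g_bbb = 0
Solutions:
 g(b) = C3*exp(-2^(2/3)*b/2) + (C1*sin(2^(2/3)*sqrt(3)*b/4) + C2*cos(2^(2/3)*sqrt(3)*b/4))*exp(2^(2/3)*b/4)


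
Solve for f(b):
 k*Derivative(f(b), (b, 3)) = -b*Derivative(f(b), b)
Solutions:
 f(b) = C1 + Integral(C2*airyai(b*(-1/k)^(1/3)) + C3*airybi(b*(-1/k)^(1/3)), b)


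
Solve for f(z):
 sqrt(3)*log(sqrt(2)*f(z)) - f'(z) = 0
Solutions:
 -2*sqrt(3)*Integral(1/(2*log(_y) + log(2)), (_y, f(z)))/3 = C1 - z


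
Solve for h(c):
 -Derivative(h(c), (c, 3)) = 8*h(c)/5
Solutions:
 h(c) = C3*exp(-2*5^(2/3)*c/5) + (C1*sin(sqrt(3)*5^(2/3)*c/5) + C2*cos(sqrt(3)*5^(2/3)*c/5))*exp(5^(2/3)*c/5)


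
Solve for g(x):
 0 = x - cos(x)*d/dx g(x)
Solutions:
 g(x) = C1 + Integral(x/cos(x), x)


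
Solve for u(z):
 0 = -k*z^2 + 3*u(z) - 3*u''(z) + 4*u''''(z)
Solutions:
 u(z) = k*z^2/3 + 2*k/3 + (C1*sin(sqrt(2)*3^(1/4)*z*sin(atan(sqrt(39)/3)/2)/2) + C2*cos(sqrt(2)*3^(1/4)*z*sin(atan(sqrt(39)/3)/2)/2))*exp(-sqrt(2)*3^(1/4)*z*cos(atan(sqrt(39)/3)/2)/2) + (C3*sin(sqrt(2)*3^(1/4)*z*sin(atan(sqrt(39)/3)/2)/2) + C4*cos(sqrt(2)*3^(1/4)*z*sin(atan(sqrt(39)/3)/2)/2))*exp(sqrt(2)*3^(1/4)*z*cos(atan(sqrt(39)/3)/2)/2)


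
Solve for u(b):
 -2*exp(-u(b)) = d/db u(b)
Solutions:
 u(b) = log(C1 - 2*b)


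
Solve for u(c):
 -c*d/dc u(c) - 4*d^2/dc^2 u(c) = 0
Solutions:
 u(c) = C1 + C2*erf(sqrt(2)*c/4)


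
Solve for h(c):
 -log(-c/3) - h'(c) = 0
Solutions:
 h(c) = C1 - c*log(-c) + c*(1 + log(3))


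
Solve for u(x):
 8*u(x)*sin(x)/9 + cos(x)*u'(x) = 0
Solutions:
 u(x) = C1*cos(x)^(8/9)


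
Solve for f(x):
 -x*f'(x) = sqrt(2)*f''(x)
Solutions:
 f(x) = C1 + C2*erf(2^(1/4)*x/2)


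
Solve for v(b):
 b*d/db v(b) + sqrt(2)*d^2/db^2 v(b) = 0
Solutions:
 v(b) = C1 + C2*erf(2^(1/4)*b/2)


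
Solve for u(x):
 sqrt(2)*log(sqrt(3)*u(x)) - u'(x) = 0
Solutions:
 -sqrt(2)*Integral(1/(2*log(_y) + log(3)), (_y, u(x))) = C1 - x


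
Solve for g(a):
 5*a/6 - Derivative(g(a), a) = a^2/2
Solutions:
 g(a) = C1 - a^3/6 + 5*a^2/12


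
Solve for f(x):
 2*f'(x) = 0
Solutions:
 f(x) = C1


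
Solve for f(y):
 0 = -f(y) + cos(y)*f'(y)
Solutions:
 f(y) = C1*sqrt(sin(y) + 1)/sqrt(sin(y) - 1)


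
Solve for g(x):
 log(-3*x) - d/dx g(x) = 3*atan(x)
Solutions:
 g(x) = C1 + x*log(-x) - 3*x*atan(x) - x + x*log(3) + 3*log(x^2 + 1)/2


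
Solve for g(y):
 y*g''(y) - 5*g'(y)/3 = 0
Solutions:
 g(y) = C1 + C2*y^(8/3)


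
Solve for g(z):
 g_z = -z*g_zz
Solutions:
 g(z) = C1 + C2*log(z)


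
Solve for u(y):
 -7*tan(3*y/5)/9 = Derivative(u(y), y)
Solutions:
 u(y) = C1 + 35*log(cos(3*y/5))/27


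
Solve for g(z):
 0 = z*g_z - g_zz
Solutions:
 g(z) = C1 + C2*erfi(sqrt(2)*z/2)


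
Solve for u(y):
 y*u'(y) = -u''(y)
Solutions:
 u(y) = C1 + C2*erf(sqrt(2)*y/2)


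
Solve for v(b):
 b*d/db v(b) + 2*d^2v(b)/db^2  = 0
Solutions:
 v(b) = C1 + C2*erf(b/2)


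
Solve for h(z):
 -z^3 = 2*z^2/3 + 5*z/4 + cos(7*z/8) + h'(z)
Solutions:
 h(z) = C1 - z^4/4 - 2*z^3/9 - 5*z^2/8 - 8*sin(7*z/8)/7


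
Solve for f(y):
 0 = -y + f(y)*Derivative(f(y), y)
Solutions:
 f(y) = -sqrt(C1 + y^2)
 f(y) = sqrt(C1 + y^2)


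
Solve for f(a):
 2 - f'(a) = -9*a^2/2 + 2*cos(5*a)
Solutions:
 f(a) = C1 + 3*a^3/2 + 2*a - 2*sin(5*a)/5


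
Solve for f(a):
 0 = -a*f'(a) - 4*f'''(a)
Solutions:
 f(a) = C1 + Integral(C2*airyai(-2^(1/3)*a/2) + C3*airybi(-2^(1/3)*a/2), a)


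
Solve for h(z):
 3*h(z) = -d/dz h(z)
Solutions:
 h(z) = C1*exp(-3*z)


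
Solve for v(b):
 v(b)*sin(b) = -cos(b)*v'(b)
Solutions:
 v(b) = C1*cos(b)


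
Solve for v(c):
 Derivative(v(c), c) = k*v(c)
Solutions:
 v(c) = C1*exp(c*k)


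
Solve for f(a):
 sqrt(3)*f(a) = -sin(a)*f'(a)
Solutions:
 f(a) = C1*(cos(a) + 1)^(sqrt(3)/2)/(cos(a) - 1)^(sqrt(3)/2)


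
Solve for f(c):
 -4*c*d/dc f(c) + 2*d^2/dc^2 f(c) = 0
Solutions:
 f(c) = C1 + C2*erfi(c)


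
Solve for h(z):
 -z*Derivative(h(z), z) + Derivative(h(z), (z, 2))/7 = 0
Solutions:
 h(z) = C1 + C2*erfi(sqrt(14)*z/2)


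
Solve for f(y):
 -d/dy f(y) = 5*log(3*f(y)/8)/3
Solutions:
 -3*Integral(1/(-log(_y) - log(3) + 3*log(2)), (_y, f(y)))/5 = C1 - y


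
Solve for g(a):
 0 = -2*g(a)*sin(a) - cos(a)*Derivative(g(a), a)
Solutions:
 g(a) = C1*cos(a)^2


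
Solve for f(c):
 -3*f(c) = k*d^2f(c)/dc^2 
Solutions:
 f(c) = C1*exp(-sqrt(3)*c*sqrt(-1/k)) + C2*exp(sqrt(3)*c*sqrt(-1/k))


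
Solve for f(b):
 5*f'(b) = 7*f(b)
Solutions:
 f(b) = C1*exp(7*b/5)


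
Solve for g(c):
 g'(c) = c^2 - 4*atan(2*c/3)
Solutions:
 g(c) = C1 + c^3/3 - 4*c*atan(2*c/3) + 3*log(4*c^2 + 9)


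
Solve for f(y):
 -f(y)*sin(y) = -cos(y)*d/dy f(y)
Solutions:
 f(y) = C1/cos(y)


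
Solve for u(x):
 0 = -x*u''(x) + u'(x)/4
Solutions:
 u(x) = C1 + C2*x^(5/4)


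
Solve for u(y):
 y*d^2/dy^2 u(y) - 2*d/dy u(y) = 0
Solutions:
 u(y) = C1 + C2*y^3


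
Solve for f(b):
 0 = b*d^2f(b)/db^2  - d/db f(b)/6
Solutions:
 f(b) = C1 + C2*b^(7/6)


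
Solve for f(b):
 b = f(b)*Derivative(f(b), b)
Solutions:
 f(b) = -sqrt(C1 + b^2)
 f(b) = sqrt(C1 + b^2)


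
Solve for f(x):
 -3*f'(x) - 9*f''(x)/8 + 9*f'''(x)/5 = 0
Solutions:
 f(x) = C1 + C2*exp(x*(15 - sqrt(4065))/48) + C3*exp(x*(15 + sqrt(4065))/48)


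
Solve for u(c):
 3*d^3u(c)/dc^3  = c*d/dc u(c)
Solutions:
 u(c) = C1 + Integral(C2*airyai(3^(2/3)*c/3) + C3*airybi(3^(2/3)*c/3), c)


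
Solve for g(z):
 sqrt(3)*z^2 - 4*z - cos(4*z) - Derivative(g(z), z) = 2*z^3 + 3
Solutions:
 g(z) = C1 - z^4/2 + sqrt(3)*z^3/3 - 2*z^2 - 3*z - sin(4*z)/4


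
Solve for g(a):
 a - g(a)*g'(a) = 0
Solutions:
 g(a) = -sqrt(C1 + a^2)
 g(a) = sqrt(C1 + a^2)


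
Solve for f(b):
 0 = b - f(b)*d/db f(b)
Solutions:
 f(b) = -sqrt(C1 + b^2)
 f(b) = sqrt(C1 + b^2)


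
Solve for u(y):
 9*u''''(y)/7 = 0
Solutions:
 u(y) = C1 + C2*y + C3*y^2 + C4*y^3


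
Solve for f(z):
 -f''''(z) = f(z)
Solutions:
 f(z) = (C1*sin(sqrt(2)*z/2) + C2*cos(sqrt(2)*z/2))*exp(-sqrt(2)*z/2) + (C3*sin(sqrt(2)*z/2) + C4*cos(sqrt(2)*z/2))*exp(sqrt(2)*z/2)


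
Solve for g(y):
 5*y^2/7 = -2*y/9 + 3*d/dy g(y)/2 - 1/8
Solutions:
 g(y) = C1 + 10*y^3/63 + 2*y^2/27 + y/12


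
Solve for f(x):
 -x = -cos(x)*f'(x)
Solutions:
 f(x) = C1 + Integral(x/cos(x), x)


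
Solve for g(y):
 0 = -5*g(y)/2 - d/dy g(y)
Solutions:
 g(y) = C1*exp(-5*y/2)


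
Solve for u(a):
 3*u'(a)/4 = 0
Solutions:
 u(a) = C1


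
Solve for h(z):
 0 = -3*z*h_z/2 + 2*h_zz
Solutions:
 h(z) = C1 + C2*erfi(sqrt(6)*z/4)


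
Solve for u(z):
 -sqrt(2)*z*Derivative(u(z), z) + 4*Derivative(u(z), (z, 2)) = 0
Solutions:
 u(z) = C1 + C2*erfi(2^(3/4)*z/4)


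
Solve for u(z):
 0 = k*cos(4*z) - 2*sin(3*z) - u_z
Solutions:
 u(z) = C1 + k*sin(4*z)/4 + 2*cos(3*z)/3


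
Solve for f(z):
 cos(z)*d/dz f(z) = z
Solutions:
 f(z) = C1 + Integral(z/cos(z), z)


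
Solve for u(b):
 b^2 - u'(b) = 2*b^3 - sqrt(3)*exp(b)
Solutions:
 u(b) = C1 - b^4/2 + b^3/3 + sqrt(3)*exp(b)


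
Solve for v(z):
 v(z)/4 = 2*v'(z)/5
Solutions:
 v(z) = C1*exp(5*z/8)


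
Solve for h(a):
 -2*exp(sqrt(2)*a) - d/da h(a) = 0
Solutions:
 h(a) = C1 - sqrt(2)*exp(sqrt(2)*a)


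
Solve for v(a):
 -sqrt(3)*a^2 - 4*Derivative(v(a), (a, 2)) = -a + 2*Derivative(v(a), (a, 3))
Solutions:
 v(a) = C1 + C2*a + C3*exp(-2*a) - sqrt(3)*a^4/48 + a^3*(1 + sqrt(3))/24 - a^2*(1 + sqrt(3))/16
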